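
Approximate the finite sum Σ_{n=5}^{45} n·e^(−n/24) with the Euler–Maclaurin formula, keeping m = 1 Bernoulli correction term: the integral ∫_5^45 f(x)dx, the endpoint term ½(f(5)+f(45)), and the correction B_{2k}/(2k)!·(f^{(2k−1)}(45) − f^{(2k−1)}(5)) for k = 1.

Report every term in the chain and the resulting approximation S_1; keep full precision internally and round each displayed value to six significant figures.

S_1 ≈ 316.567

∫_5^45 x·e^(−x/24) dx evaluates to 311.152.
½[f(5) + f(45)] = ½[4.05968 + 6.90097] = 5.48033.
Integral + boundary = 316.632.
Correction k=1: B_{2}/2! · (f^{(1)}(45) − f^{(1)}(5)) = 1/12 · (-0.134186 − 0.642783) = -0.0647474.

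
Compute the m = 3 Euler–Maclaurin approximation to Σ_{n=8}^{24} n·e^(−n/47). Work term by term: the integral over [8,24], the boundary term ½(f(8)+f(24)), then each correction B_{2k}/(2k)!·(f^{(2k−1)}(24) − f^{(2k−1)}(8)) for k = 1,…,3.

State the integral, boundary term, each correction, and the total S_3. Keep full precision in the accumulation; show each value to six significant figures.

∫_8^24 x·e^(−x/47) dx evaluates to 177.834.
½[f(8) + f(24)] = ½[6.74788 + 14.4027] = 10.5753.
So far: 188.410.
k=1: B_{2}/(2)! × [f^{(1)}(24) − f^{(1)}(8)] = 1/12 × (0.293672 − 0.699913) = -0.0338534.
After k=1: 188.376.
k=2: B_{4}/(4)! × [f^{(3)}(24) − f^{(3)}(8)] = −1/720 × (0.000676277 − 0.00108053) = 5.61458e-07.
After k=2: 188.376.
k=3: B_{6}/(6)! × [f^{(5)}(24) − f^{(5)}(8)] = 1/30240 × (5.52110e-07 − 8.34861e-07) = -9.35022e-12.

S_3 ≈ 188.376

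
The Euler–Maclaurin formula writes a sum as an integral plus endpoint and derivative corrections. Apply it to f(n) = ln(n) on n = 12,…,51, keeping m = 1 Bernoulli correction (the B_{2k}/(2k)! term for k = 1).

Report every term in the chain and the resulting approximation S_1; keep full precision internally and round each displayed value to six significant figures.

∫_12^51 ln(x) dx evaluates to 131.704.
Boundary: ½(f(12) + f(51)) = ½(2.48491 + 3.93183) = 3.20837.
Running total after boundary: 134.913.
k=1: B_{2}/(2)! × [f^{(1)}(51) − f^{(1)}(12)] = 1/12 × (0.0196078 − 0.0833333) = -0.00531046.

S_1 ≈ 134.907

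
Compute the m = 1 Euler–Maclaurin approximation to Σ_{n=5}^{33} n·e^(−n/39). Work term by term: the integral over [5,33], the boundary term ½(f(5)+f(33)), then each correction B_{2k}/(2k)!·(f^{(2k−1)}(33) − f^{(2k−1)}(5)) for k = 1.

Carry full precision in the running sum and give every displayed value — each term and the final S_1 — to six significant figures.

S_1 ≈ 313.933

The integral term ∫_5^33 x·e^(−x/39) dx = 304.713.
½[f(5) + f(33)] = ½[4.39836 + 14.1590] = 9.27871.
So far: 313.991.
k=1: B_{2}/(2)! × [f^{(1)}(33) − f^{(1)}(5)] = 1/12 × (0.0660095 − 0.766894) = -0.0584071.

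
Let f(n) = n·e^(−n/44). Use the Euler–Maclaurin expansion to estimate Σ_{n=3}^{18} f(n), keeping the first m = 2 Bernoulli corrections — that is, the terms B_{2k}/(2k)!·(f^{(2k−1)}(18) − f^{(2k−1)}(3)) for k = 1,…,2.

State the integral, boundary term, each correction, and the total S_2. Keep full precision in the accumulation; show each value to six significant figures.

S_2 ≈ 126.955

∫_3^18 x·e^(−x/44) dx evaluates to 119.615.
Endpoint term: (f(3) + f(18))/2 = (2.80227 + 11.9566)/2 = 7.37942.
So far: 126.994.
k=1: B_{2}/(2)! × [f^{(1)}(18) − f^{(1)}(3)] = 1/12 × (0.392514 − 0.870403) = -0.0398241.
Running total after k=1: 126.955.
k=2: B_{4}/(4)! × [f^{(3)}(18) − f^{(3)}(3)] = −1/720 × (0.000888957 − 0.00141456) = 7.30001e-07.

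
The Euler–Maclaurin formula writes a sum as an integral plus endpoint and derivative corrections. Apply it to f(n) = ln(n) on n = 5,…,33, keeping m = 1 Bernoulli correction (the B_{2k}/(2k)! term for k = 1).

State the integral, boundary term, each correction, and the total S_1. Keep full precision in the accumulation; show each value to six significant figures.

S_1 ≈ 81.8764

Integral: ∫_5^33 ln(x) dx = 79.3376.
Boundary: ½(f(5) + f(33)) = ½(1.60944 + 3.49651) = 2.55297.
So far: 81.8905.
Order-1 term: 1/12 · (0.0303030 − 0.200000) = -0.0141414.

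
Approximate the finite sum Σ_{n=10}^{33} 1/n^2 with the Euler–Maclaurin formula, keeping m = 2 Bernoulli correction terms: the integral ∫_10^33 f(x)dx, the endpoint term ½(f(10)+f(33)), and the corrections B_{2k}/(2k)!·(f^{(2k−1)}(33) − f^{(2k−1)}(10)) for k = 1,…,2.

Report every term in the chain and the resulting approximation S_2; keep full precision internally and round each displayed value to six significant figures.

Integral: ∫_10^33 1/x^2 dx = 0.0696970.
Boundary: ½(f(10) + f(33)) = ½(0.0100000 + 0.000918274) = 0.00545914.
So far: 0.0751561.
Order-1 term: 1/12 · (-5.56529e-05 − (-0.00200000)) = 0.000162029.
Running total after k=1: 0.0753181.
Order-2 term: −1/720 · (-6.13256e-07 − (-0.000240000)) = -3.32482e-07.

S_2 ≈ 0.0753178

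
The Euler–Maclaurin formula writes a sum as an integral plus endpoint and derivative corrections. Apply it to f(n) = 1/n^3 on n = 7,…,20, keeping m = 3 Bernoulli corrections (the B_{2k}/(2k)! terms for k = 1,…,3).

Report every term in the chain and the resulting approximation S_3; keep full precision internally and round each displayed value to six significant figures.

The integral term ∫_7^20 1/x^3 dx = 0.00895408.
Boundary: ½(f(7) + f(20)) = ½(0.00291545 + 0.000125000) = 0.00152023.
Integral + boundary = 0.0104743.
Correction k=1: B_{2}/2! · (f^{(1)}(20) − f^{(1)}(7)) = 1/12 · (-1.87500e-05 − (-0.00124948)) = 0.000102561.
After k=1: 0.0105769.
Correction k=2: B_{4}/4! · (f^{(3)}(20) − f^{(3)}(7)) = −1/720 · (-9.37500e-07 − (-0.000509992)) = -7.07020e-07.
After k=2: 0.0105762.
Correction k=3: B_{6}/6! · (f^{(5)}(20) − f^{(5)}(7)) = 1/30240 · (-9.84375e-08 − (-0.000437136)) = 1.44523e-08.

S_3 ≈ 0.0105762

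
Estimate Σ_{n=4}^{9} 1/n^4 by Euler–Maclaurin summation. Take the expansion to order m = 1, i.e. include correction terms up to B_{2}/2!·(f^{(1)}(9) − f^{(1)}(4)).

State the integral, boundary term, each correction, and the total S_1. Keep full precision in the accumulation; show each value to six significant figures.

S_1 ≈ 0.00710029

The integral term ∫_4^9 1/x^4 dx = 0.00475109.
½[f(4) + f(9)] = ½[0.00390625 + 0.000152416] = 0.00202933.
Integral + boundary = 0.00678042.
k=1: B_{2}/(2)! × [f^{(1)}(9) − f^{(1)}(4)] = 1/12 × (-6.77404e-05 − (-0.00390625)) = 0.000319876.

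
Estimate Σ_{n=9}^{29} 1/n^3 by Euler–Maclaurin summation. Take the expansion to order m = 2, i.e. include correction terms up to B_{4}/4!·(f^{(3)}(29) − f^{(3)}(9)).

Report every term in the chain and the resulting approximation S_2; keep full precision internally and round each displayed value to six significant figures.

∫_9^29 1/x^3 dx evaluates to 0.00557831.
Boundary: ½(f(9) + f(29)) = ½(0.00137174 + 4.10021e-05) = 0.000706372.
So far: 0.00628468.
Correction k=1: B_{2}/2! · (f^{(1)}(29) − f^{(1)}(9)) = 1/12 · (-4.24160e-06 − (-0.000457247)) = 3.77505e-05.
Partial sum through k=1: 0.00632243.
Correction k=2: B_{4}/4! · (f^{(3)}(29) − f^{(3)}(9)) = −1/720 · (-1.00870e-07 − (-0.000112901)) = -1.56666e-07.

S_2 ≈ 0.00632228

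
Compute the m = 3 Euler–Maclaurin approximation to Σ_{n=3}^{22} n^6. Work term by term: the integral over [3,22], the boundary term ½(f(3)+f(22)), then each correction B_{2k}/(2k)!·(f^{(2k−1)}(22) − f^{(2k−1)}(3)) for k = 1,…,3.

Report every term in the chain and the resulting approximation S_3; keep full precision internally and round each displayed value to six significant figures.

The integral term ∫_3^22 x^6 dx = 3.56337e+08.
Endpoint term: (f(3) + f(22))/2 = (729.000 + 1.13380e+08)/2 = 5.66903e+07.
Integral + boundary = 4.13027e+08.
Order-1 term: 1/12 · (3.09218e+07 − 1458.00) = 2.57669e+06.
Partial sum through k=1: 4.15604e+08.
Order-2 term: −1/720 · (1.27776e+06 − 3240.00) = -1770.17.
Partial sum through k=2: 4.15602e+08.
Order-3 term: 1/30240 · (15840.0 − 2160.00) = 0.452381.

S_3 ≈ 4.15602e+08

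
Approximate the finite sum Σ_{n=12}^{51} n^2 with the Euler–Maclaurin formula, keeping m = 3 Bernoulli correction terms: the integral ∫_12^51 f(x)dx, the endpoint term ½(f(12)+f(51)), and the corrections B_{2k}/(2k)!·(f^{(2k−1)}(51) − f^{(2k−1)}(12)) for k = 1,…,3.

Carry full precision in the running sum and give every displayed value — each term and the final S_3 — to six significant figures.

S_3 ≈ 45020.0

Integral: ∫_12^51 x^2 dx = 43641.0.
½[f(12) + f(51)] = ½[144.000 + 2601.00] = 1372.50.
Running total after boundary: 45013.5.
Correction k=1: B_{2}/2! · (f^{(1)}(51) − f^{(1)}(12)) = 1/12 · (102.000 − 24.0000) = 6.50000.
After k=1: 45020.0.
Correction k=2: B_{4}/4! · (f^{(3)}(51) − f^{(3)}(12)) = −1/720 · (0.00000 − 0.00000) = 0.00000.
After k=2: 45020.0.
Correction k=3: B_{6}/6! · (f^{(5)}(51) − f^{(5)}(12)) = 1/30240 · (0.00000 − 0.00000) = 0.00000.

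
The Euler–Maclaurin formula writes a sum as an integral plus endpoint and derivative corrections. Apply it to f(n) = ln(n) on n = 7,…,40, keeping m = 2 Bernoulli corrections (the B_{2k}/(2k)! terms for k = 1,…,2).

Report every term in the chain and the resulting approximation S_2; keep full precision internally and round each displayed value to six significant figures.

Integral: ∫_7^40 ln(x) dx = 100.934.
½[f(7) + f(40)] = ½[1.94591 + 3.68888] = 2.81739.
Running total after boundary: 103.751.
Correction k=1: B_{2}/2! · (f^{(1)}(40) − f^{(1)}(7)) = 1/12 · (0.0250000 − 0.142857) = -0.00982143.
After k=1: 103.741.
Correction k=2: B_{4}/4! · (f^{(3)}(40) − f^{(3)}(7)) = −1/720 · (3.12500e-05 − 0.00583090) = 8.05507e-06.

S_2 ≈ 103.741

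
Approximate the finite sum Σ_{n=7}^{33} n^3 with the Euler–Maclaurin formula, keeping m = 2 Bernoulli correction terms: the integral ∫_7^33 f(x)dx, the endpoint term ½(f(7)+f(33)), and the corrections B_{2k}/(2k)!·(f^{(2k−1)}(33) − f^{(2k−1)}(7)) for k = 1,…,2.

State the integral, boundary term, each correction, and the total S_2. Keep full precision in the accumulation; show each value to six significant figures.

Integral: ∫_7^33 x^3 dx = 295880.
½[f(7) + f(33)] = ½[343.000 + 35937.0] = 18140.0.
Integral + boundary = 314020.
Order-1 term: 1/12 · (3267.00 − 147.000) = 260.000.
Partial sum through k=1: 314280.
Order-2 term: −1/720 · (6.00000 − 6.00000) = 0.00000.

S_2 ≈ 314280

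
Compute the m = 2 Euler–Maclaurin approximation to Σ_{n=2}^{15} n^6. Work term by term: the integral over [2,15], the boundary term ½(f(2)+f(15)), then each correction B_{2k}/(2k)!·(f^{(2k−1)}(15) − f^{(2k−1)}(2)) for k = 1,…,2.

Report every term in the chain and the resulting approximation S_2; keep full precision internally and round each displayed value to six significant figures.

S_2 ≈ 3.04829e+07

∫_2^15 x^6 dx evaluates to 2.44085e+07.
Boundary: ½(f(2) + f(15)) = ½(64.0000 + 1.13906e+07) = 5.69534e+06.
Integral + boundary = 3.01038e+07.
Order-1 term: 1/12 · (4.55625e+06 − 192.000) = 379672.
Running total after k=1: 3.04835e+07.
Order-2 term: −1/720 · (405000 − 960.000) = -561.167.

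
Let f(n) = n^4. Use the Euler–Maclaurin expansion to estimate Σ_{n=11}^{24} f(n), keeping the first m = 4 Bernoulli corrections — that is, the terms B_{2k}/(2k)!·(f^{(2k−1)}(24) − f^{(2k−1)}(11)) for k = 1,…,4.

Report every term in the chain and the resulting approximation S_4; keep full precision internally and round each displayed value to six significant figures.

S_4 ≈ 1.73769e+06

∫_11^24 x^4 dx evaluates to 1.56031e+06.
Boundary: ½(f(11) + f(24)) = ½(14641.0 + 331776) = 173208.
So far: 1.73352e+06.
Correction k=1: B_{2}/2! · (f^{(1)}(24) − f^{(1)}(11)) = 1/12 · (55296.0 − 5324.00) = 4164.33.
Partial sum through k=1: 1.73769e+06.
Correction k=2: B_{4}/4! · (f^{(3)}(24) − f^{(3)}(11)) = −1/720 · (576.000 − 264.000) = -0.433333.
Partial sum through k=2: 1.73769e+06.
Correction k=3: B_{6}/6! · (f^{(5)}(24) − f^{(5)}(11)) = 1/30240 · (0.00000 − 0.00000) = 0.00000.
Partial sum through k=3: 1.73769e+06.
Correction k=4: B_{8}/8! · (f^{(7)}(24) − f^{(7)}(11)) = −1/1209600 · (0.00000 − 0.00000) = 0.00000.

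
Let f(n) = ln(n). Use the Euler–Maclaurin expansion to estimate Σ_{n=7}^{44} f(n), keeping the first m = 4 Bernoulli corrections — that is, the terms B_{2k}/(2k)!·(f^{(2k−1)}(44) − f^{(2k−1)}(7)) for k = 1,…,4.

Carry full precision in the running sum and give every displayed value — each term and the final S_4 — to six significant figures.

S_4 ≈ 118.738

The integral term ∫_7^44 ln(x) dx = 115.883.
½[f(7) + f(44)] = ½[1.94591 + 3.78419] = 2.86505.
Integral + boundary = 118.748.
k=1: B_{2}/(2)! × [f^{(1)}(44) − f^{(1)}(7)] = 1/12 × (0.0227273 − 0.142857) = -0.0100108.
After k=1: 118.738.
k=2: B_{4}/(4)! × [f^{(3)}(44) − f^{(3)}(7)] = −1/720 × (2.34786e-05 − 0.00583090) = 8.06587e-06.
After k=2: 118.738.
k=3: B_{6}/(6)! × [f^{(5)}(44) − f^{(5)}(7)] = 1/30240 × (1.45528e-07 − 0.00142798) = -4.72166e-08.
After k=3: 118.738.
k=4: B_{8}/(8)! × [f^{(7)}(44) − f^{(7)}(7)] = −1/1209600 × (2.25509e-09 − 0.000874271) = 7.22775e-10.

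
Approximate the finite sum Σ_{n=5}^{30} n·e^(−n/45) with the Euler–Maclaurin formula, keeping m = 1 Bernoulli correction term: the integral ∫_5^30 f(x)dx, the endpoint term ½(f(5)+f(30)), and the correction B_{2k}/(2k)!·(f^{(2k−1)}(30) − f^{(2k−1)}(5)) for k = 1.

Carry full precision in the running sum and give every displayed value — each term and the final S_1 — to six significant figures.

Integral: ∫_5^30 x·e^(−x/45) dx = 280.606.
Endpoint term: (f(5) + f(30))/2 = (4.47420 + 15.4025)/2 = 9.93836.
Integral + boundary = 290.544.
k=1: B_{2}/(2)! × [f^{(1)}(30) − f^{(1)}(5)] = 1/12 × (0.171139 − 0.795413) = -0.0520228.

S_1 ≈ 290.492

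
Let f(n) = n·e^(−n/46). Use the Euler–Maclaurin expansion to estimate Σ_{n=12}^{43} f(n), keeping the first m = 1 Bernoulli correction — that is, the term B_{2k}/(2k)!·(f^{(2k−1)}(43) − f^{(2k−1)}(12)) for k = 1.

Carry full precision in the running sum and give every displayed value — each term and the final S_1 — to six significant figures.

S_1 ≈ 460.801

∫_12^43 x·e^(−x/46) dx evaluates to 447.782.
½[f(12) + f(43)] = ½[9.24458 + 16.8849] = 13.0647.
Integral + boundary = 460.846.
Order-1 term: 1/12 · (0.0256090 − 0.569412) = -0.0453169.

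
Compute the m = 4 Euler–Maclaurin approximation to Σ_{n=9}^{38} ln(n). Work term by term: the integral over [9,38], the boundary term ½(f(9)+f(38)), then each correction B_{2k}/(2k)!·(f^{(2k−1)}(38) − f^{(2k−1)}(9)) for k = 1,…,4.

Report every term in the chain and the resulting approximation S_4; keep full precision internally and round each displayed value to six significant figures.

S_4 ≈ 92.3636

The integral term ∫_9^38 ln(x) dx = 89.4533.
Endpoint term: (f(9) + f(38))/2 = (2.19722 + 3.63759)/2 = 2.91741.
So far: 92.3707.
k=1: B_{2}/(2)! × [f^{(1)}(38) − f^{(1)}(9)] = 1/12 × (0.0263158 − 0.111111) = -0.00706628.
After k=1: 92.3636.
k=2: B_{4}/(4)! × [f^{(3)}(38) − f^{(3)}(9)] = −1/720 × (3.64485e-05 − 0.00274348) = 3.75977e-06.
After k=2: 92.3636.
k=3: B_{6}/(6)! × [f^{(5)}(38) − f^{(5)}(9)] = 1/30240 × (3.02896e-07 − 0.000406442) = -1.34305e-08.
After k=3: 92.3636.
k=4: B_{8}/(8)! × [f^{(7)}(38) − f^{(7)}(9)] = −1/1209600 × (6.29285e-09 − 0.000150534) = 1.24444e-10.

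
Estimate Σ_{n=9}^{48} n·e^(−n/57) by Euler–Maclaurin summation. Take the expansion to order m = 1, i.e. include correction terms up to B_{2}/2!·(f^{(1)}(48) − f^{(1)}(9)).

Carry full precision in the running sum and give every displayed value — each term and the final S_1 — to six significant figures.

∫_9^48 x·e^(−x/57) dx evaluates to 634.167.
½[f(9) + f(48)] = ½[7.68546 + 20.6785] = 14.1820.
Running total after boundary: 648.349.
k=1: B_{2}/(2)! × [f^{(1)}(48) − f^{(1)}(9)] = 1/12 × (0.0680215 − 0.719107) = -0.0542571.

S_1 ≈ 648.295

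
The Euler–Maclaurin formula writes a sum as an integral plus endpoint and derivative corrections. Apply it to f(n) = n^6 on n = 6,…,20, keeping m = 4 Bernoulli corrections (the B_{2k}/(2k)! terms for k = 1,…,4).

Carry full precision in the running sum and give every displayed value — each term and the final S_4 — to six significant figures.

S_4 ≈ 2.16435e+08

The integral term ∫_6^20 x^6 dx = 1.82817e+08.
Boundary: ½(f(6) + f(20)) = ½(46656.0 + 6.40000e+07) = 3.20233e+07.
So far: 2.14840e+08.
Correction k=1: B_{2}/2! · (f^{(1)}(20) − f^{(1)}(6)) = 1/12 · (1.92000e+07 − 46656.0) = 1.59611e+06.
After k=1: 2.16437e+08.
Correction k=2: B_{4}/4! · (f^{(3)}(20) − f^{(3)}(6)) = −1/720 · (960000 − 25920.0) = -1297.33.
After k=2: 2.16435e+08.
Correction k=3: B_{6}/6! · (f^{(5)}(20) − f^{(5)}(6)) = 1/30240 · (14400.0 − 4320.00) = 0.333333.
After k=3: 2.16435e+08.
Correction k=4: B_{8}/8! · (f^{(7)}(20) − f^{(7)}(6)) = −1/1209600 · (0.00000 − 0.00000) = 0.00000.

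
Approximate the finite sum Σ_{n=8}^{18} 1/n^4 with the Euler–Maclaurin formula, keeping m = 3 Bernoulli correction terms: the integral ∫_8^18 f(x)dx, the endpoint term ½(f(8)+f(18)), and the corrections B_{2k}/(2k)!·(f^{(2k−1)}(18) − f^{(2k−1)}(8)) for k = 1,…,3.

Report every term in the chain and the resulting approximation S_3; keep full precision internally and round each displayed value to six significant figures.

S_3 ≈ 0.000730638

Integral: ∫_8^18 1/x^4 dx = 0.000593886.
Boundary: ½(f(8) + f(18)) = ½(0.000244141 + 9.52599e-06) = 0.000126833.
Running total after boundary: 0.000720719.
k=1: B_{2}/(2)! × [f^{(1)}(18) − f^{(1)}(8)] = 1/12 × (-2.11689e-06 − (-0.000122070)) = 9.99612e-06.
Partial sum through k=1: 0.000730715.
k=2: B_{4}/(4)! × [f^{(3)}(18) − f^{(3)}(8)] = −1/720 × (-1.96008e-07 − (-5.72205e-05)) = -7.92006e-08.
Partial sum through k=2: 0.000730636.
k=3: B_{6}/(6)! × [f^{(5)}(18) − f^{(5)}(8)] = 1/30240 × (-3.38779e-08 − (-5.00679e-05)) = 1.65456e-09.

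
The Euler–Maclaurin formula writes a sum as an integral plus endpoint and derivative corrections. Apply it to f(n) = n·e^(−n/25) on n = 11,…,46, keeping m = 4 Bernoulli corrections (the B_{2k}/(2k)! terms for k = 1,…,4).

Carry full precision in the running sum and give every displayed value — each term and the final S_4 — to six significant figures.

The integral term ∫_11^46 x·e^(−x/25) dx = 297.732.
Boundary: ½(f(11) + f(46)) = ½(7.08440 + 7.30560) = 7.19500.
Running total after boundary: 304.927.
Order-1 term: 1/12 · (-0.133407 − 0.360660) = -0.0411723.
Running total after k=1: 304.886.
Order-2 term: −1/720 · (0.000294765 − 0.00263797) = 3.25446e-06.
Running total after k=2: 304.886.
Order-3 term: 1/30240 · (1.28477e-06 − 7.51822e-06) = -2.06133e-10.
Running total after k=3: 304.886.
Order-4 term: −1/1209600 · (3.35666e-09 − 1.73051e-08) = 1.15314e-14.

S_4 ≈ 304.886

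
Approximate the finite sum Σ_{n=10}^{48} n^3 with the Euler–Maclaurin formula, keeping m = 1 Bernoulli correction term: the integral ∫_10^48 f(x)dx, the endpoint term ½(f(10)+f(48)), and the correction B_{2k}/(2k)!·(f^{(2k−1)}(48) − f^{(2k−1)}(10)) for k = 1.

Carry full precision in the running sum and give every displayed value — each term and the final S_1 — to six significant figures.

The integral term ∫_10^48 x^3 dx = 1.32460e+06.
Boundary: ½(f(10) + f(48)) = ½(1000.00 + 110592) = 55796.0.
Running total after boundary: 1.38040e+06.
k=1: B_{2}/(2)! × [f^{(1)}(48) − f^{(1)}(10)] = 1/12 × (6912.00 − 300.000) = 551.000.

S_1 ≈ 1.38095e+06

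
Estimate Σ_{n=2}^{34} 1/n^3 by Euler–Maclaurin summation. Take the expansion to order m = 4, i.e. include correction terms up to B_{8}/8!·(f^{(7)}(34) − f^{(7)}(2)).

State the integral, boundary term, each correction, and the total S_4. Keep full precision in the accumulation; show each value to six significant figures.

S_4 ≈ 0.201582

∫_2^34 1/x^3 dx evaluates to 0.124567.
½[f(2) + f(34)] = ½[0.125000 + 2.54427e-05] = 0.0625127.
Running total after boundary: 0.187080.
Order-1 term: 1/12 · (-2.24494e-06 − (-0.187500)) = 0.0156248.
After k=1: 0.202705.
Order-2 term: −1/720 · (-3.88399e-08 − (-0.937500)) = -0.00130208.
After k=2: 0.201403.
Order-3 term: 1/30240 · (-1.41114e-09 − (-9.84375)) = 0.000325521.
After k=3: 0.201728.
Order-4 term: −1/1209600 · (-8.78909e-11 − (-177.188)) = -0.000146484.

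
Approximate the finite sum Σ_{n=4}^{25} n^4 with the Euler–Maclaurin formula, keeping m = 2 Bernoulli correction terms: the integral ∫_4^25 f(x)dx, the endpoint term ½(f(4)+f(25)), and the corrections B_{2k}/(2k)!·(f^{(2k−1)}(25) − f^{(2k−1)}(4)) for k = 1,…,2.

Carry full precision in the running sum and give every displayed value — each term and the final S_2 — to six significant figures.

Integral: ∫_4^25 x^4 dx = 1.95292e+06.
Boundary: ½(f(4) + f(25)) = ½(256.000 + 390625) = 195440.
So far: 2.14836e+06.
Correction k=1: B_{2}/2! · (f^{(1)}(25) − f^{(1)}(4)) = 1/12 · (62500.0 − 256.000) = 5187.00.
After k=1: 2.15355e+06.
Correction k=2: B_{4}/4! · (f^{(3)}(25) − f^{(3)}(4)) = −1/720 · (600.000 − 96.0000) = -0.700000.

S_2 ≈ 2.15355e+06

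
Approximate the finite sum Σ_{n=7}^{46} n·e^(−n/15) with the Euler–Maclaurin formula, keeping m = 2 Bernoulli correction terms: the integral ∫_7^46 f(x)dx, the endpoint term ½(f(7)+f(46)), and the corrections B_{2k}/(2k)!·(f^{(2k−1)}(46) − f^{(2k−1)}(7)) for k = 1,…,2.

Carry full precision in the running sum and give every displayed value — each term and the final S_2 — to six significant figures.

The integral term ∫_7^46 x·e^(−x/15) dx = 164.322.
Boundary: ½(f(7) + f(46)) = ½(4.38962 + 2.14250) = 3.26606.
Running total after boundary: 167.588.
Order-1 term: 1/12 · (-0.0962574 − 0.334448) = -0.0358921.
Partial sum through k=1: 167.552.
Order-2 term: −1/720 · (-1.38003e-05 − 0.00706056) = 9.82550e-06.

S_2 ≈ 167.552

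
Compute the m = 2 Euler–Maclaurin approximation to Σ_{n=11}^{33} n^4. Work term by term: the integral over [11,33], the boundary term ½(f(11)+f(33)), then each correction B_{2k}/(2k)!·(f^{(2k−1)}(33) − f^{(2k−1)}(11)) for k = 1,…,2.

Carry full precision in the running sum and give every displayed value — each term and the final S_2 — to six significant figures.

∫_11^33 x^4 dx evaluates to 7.79487e+06.
½[f(11) + f(33)] = ½[14641.0 + 1.18592e+06] = 600281.
So far: 8.39515e+06.
Correction k=1: B_{2}/2! · (f^{(1)}(33) − f^{(1)}(11)) = 1/12 · (143748 − 5324.00) = 11535.3.
Running total after k=1: 8.40668e+06.
Correction k=2: B_{4}/4! · (f^{(3)}(33) − f^{(3)}(11)) = −1/720 · (792.000 − 264.000) = -0.733333.

S_2 ≈ 8.40668e+06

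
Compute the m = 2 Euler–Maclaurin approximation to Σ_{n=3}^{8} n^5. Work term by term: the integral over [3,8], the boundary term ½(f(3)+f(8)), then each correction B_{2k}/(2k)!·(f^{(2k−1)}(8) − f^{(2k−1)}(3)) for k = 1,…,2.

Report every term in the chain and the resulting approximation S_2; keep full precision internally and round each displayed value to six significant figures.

S_2 ≈ 61743.0

Integral: ∫_3^8 x^5 dx = 43569.2.
Boundary: ½(f(3) + f(8)) = ½(243.000 + 32768.0) = 16505.5.
Running total after boundary: 60074.7.
k=1: B_{2}/(2)! × [f^{(1)}(8) − f^{(1)}(3)] = 1/12 × (20480.0 − 405.000) = 1672.92.
Partial sum through k=1: 61747.6.
k=2: B_{4}/(4)! × [f^{(3)}(8) − f^{(3)}(3)] = −1/720 × (3840.00 − 540.000) = -4.58333.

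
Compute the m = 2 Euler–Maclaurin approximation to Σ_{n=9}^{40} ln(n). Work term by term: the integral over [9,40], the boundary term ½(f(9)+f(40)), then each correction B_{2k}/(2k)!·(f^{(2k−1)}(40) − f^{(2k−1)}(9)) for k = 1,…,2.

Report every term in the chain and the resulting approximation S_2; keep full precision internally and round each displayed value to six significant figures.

S_2 ≈ 99.7160

∫_9^40 ln(x) dx evaluates to 96.7802.
½[f(9) + f(40)] = ½[2.19722 + 3.68888] = 2.94305.
So far: 99.7232.
k=1: B_{2}/(2)! × [f^{(1)}(40) − f^{(1)}(9)] = 1/12 × (0.0250000 − 0.111111) = -0.00717593.
Running total after k=1: 99.7160.
k=2: B_{4}/(4)! × [f^{(3)}(40) − f^{(3)}(9)] = −1/720 × (3.12500e-05 − 0.00274348) = 3.76699e-06.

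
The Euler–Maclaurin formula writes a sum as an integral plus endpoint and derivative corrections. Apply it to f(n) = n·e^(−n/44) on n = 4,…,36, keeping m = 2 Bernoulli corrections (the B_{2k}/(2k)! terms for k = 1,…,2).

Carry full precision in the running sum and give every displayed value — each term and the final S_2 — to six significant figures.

The integral term ∫_4^36 x·e^(−x/44) dx = 375.328.
Endpoint term: (f(4) + f(36))/2 = (3.65240 + 15.8844)/2 = 9.76840.
Integral + boundary = 385.096.
Order-1 term: 1/12 · (0.0802242 − 0.830092) = -0.0624889.
Running total after k=1: 385.034.
Order-2 term: −1/720 · (0.000497258 − 0.00137205) = 1.21499e-06.

S_2 ≈ 385.034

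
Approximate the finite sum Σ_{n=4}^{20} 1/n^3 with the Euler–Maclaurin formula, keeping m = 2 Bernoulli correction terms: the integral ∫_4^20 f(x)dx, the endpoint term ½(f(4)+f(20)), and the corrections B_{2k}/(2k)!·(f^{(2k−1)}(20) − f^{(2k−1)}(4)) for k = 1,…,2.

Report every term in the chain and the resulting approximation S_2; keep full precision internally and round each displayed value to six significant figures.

S_2 ≈ 0.0388297

∫_4^20 1/x^3 dx evaluates to 0.0300000.
½[f(4) + f(20)] = ½[0.0156250 + 0.000125000] = 0.00787500.
So far: 0.0378750.
Correction k=1: B_{2}/2! · (f^{(1)}(20) − f^{(1)}(4)) = 1/12 · (-1.87500e-05 − (-0.0117188)) = 0.000975000.
Partial sum through k=1: 0.0388500.
Correction k=2: B_{4}/4! · (f^{(3)}(20) − f^{(3)}(4)) = −1/720 · (-9.37500e-07 − (-0.0146484)) = -2.03437e-05.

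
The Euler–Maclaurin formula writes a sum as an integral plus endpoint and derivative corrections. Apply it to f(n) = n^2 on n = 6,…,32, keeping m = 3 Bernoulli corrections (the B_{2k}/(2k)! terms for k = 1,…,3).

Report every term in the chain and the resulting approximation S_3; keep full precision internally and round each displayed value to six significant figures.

S_3 ≈ 11385.0

∫_6^32 x^2 dx evaluates to 10850.7.
Boundary: ½(f(6) + f(32)) = ½(36.0000 + 1024.00) = 530.000.
So far: 11380.7.
Correction k=1: B_{2}/2! · (f^{(1)}(32) − f^{(1)}(6)) = 1/12 · (64.0000 − 12.0000) = 4.33333.
Running total after k=1: 11385.0.
Correction k=2: B_{4}/4! · (f^{(3)}(32) − f^{(3)}(6)) = −1/720 · (0.00000 − 0.00000) = 0.00000.
Running total after k=2: 11385.0.
Correction k=3: B_{6}/6! · (f^{(5)}(32) − f^{(5)}(6)) = 1/30240 · (0.00000 − 0.00000) = 0.00000.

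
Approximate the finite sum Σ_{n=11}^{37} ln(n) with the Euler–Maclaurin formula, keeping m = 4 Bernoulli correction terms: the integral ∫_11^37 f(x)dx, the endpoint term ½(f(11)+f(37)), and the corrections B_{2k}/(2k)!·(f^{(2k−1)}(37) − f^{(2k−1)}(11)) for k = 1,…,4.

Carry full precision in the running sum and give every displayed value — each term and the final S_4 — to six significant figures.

S_4 ≈ 84.2262

∫_11^37 ln(x) dx evaluates to 81.2271.
Endpoint term: (f(11) + f(37))/2 = (2.39790 + 3.61092)/2 = 3.00441.
So far: 84.2315.
Order-1 term: 1/12 · (0.0270270 − 0.0909091) = -0.00532351.
Running total after k=1: 84.2262.
Order-2 term: −1/720 · (3.94843e-05 − 0.00150263) = 2.03215e-06.
Running total after k=2: 84.2262.
Order-3 term: 1/30240 · (3.46101e-07 − 0.000149021) = -4.91650e-09.
Running total after k=3: 84.2262.
Order-4 term: −1/1209600 · (7.58439e-09 − 3.69474e-05) = 3.05389e-11.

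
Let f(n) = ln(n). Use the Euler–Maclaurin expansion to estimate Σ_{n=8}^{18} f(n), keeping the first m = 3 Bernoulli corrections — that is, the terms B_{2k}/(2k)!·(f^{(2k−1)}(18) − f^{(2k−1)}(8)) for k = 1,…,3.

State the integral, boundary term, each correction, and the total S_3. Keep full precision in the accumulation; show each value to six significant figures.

S_3 ≈ 27.8703

∫_8^18 ln(x) dx evaluates to 25.3912.
Boundary: ½(f(8) + f(18)) = ½(2.07944 + 2.89037) = 2.48491.
Running total after boundary: 27.8761.
Order-1 term: 1/12 · (0.0555556 − 0.125000) = -0.00578704.
After k=1: 27.8703.
Order-2 term: −1/720 · (0.000342936 − 0.00390625) = 4.94905e-06.
After k=2: 27.8703.
Order-3 term: 1/30240 · (1.27013e-05 − 0.000732422) = -2.38003e-08.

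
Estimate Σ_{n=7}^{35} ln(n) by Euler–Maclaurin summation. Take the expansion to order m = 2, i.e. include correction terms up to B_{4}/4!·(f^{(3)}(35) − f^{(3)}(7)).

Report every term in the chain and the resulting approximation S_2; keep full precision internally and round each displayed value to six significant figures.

S_2 ≈ 85.5569

The integral term ∫_7^35 ln(x) dx = 82.8158.
Boundary: ½(f(7) + f(35)) = ½(1.94591 + 3.55535) = 2.75063.
Running total after boundary: 85.5664.
Order-1 term: 1/12 · (0.0285714 − 0.142857) = -0.00952381.
Partial sum through k=1: 85.5569.
Order-2 term: −1/720 · (4.66472e-05 − 0.00583090) = 8.03369e-06.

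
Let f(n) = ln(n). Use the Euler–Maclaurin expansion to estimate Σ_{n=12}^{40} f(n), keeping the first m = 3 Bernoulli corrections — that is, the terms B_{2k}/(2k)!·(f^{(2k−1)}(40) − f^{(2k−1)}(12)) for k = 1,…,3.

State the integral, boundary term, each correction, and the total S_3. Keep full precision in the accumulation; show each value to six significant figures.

S_3 ≈ 92.8183

∫_12^40 ln(x) dx evaluates to 89.7363.
Boundary: ½(f(12) + f(40)) = ½(2.48491 + 3.68888) = 3.08689.
Integral + boundary = 92.8232.
Order-1 term: 1/12 · (0.0250000 − 0.0833333) = -0.00486111.
Running total after k=1: 92.8183.
Order-2 term: −1/720 · (3.12500e-05 − 0.00115741) = 1.56411e-06.
Running total after k=2: 92.8183.
Order-3 term: 1/30240 · (2.34375e-07 − 9.64506e-05) = -3.18175e-09.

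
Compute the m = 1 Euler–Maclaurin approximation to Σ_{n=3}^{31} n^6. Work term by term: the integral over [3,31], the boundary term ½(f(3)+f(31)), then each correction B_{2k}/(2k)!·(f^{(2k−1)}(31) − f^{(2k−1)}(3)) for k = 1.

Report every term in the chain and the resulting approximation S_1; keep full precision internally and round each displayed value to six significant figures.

S_1 ≈ 4.38844e+09

Integral: ∫_3^31 x^6 dx = 3.93037e+09.
½[f(3) + f(31)] = ½[729.000 + 8.87504e+08] = 4.43752e+08.
Running total after boundary: 4.37413e+09.
Order-1 term: 1/12 · (1.71775e+08 − 1458.00) = 1.43145e+07.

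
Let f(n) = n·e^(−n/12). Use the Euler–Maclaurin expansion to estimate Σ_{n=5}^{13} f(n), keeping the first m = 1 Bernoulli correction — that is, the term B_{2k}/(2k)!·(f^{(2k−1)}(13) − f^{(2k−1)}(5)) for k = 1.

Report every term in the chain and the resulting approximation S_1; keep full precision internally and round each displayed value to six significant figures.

S_1 ≈ 36.7592

The integral term ∫_5^13 x·e^(−x/12) dx = 32.9455.
Boundary: ½(f(5) + f(13)) = ½(3.29620 + 4.40005) = 3.84813.
So far: 36.7936.
k=1: B_{2}/(2)! × [f^{(1)}(13) − f^{(1)}(5)] = 1/12 × (-0.0282055 − 0.384557) = -0.0343969.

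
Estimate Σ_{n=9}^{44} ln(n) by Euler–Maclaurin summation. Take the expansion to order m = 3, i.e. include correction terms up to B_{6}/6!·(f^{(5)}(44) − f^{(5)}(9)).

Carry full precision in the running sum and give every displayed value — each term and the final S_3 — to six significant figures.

S_3 ≈ 114.713

The integral term ∫_9^44 ln(x) dx = 111.729.
Endpoint term: (f(9) + f(44))/2 = (2.19722 + 3.78419)/2 = 2.99071.
Running total after boundary: 114.720.
Correction k=1: B_{2}/2! · (f^{(1)}(44) − f^{(1)}(9)) = 1/12 · (0.0227273 − 0.111111) = -0.00736532.
After k=1: 114.713.
Correction k=2: B_{4}/4! · (f^{(3)}(44) − f^{(3)}(9)) = −1/720 · (2.34786e-05 − 0.00274348) = 3.77779e-06.
After k=2: 114.713.
Correction k=3: B_{6}/6! · (f^{(5)}(44) − f^{(5)}(9)) = 1/30240 · (1.45528e-07 − 0.000406442) = -1.34357e-08.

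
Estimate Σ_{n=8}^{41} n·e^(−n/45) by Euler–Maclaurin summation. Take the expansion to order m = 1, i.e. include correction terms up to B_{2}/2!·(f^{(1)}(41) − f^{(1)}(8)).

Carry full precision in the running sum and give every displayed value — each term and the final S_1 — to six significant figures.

S_1 ≈ 452.049

∫_8^41 x·e^(−x/45) dx evaluates to 440.512.
Boundary: ½(f(8) + f(41)) = ½(6.69703 + 16.4852) = 11.5911.
Running total after boundary: 452.104.
k=1: B_{2}/(2)! × [f^{(1)}(41) − f^{(1)}(8)] = 1/12 × (0.0357402 − 0.688306) = -0.0543805.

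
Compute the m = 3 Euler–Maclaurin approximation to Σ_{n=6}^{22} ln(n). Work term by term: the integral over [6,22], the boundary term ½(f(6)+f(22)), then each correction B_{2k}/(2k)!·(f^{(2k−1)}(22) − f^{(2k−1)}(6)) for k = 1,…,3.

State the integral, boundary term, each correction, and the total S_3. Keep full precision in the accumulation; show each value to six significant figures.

The integral term ∫_6^22 ln(x) dx = 41.2524.
Boundary: ½(f(6) + f(22)) = ½(1.79176 + 3.09104) = 2.44140.
So far: 43.6938.
Correction k=1: B_{2}/2! · (f^{(1)}(22) − f^{(1)}(6)) = 1/12 · (0.0454545 − 0.166667) = -0.0101010.
After k=1: 43.6837.
Correction k=2: B_{4}/4! · (f^{(3)}(22) − f^{(3)}(6)) = −1/720 · (0.000187829 − 0.00925926) = 1.25992e-05.
After k=2: 43.6837.
Correction k=3: B_{6}/6! · (f^{(5)}(22) − f^{(5)}(6)) = 1/30240 · (4.65691e-06 − 0.00308642) = -1.01910e-07.

S_3 ≈ 43.6837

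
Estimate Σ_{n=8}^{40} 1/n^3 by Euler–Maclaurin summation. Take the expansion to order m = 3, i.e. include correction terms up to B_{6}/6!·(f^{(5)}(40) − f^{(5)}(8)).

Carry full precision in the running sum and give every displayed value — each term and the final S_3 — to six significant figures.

∫_8^40 1/x^3 dx evaluates to 0.00750000.
½[f(8) + f(40)] = ½[0.00195312 + 1.56250e-05] = 0.000984375.
So far: 0.00848437.
k=1: B_{2}/(2)! × [f^{(1)}(40) − f^{(1)}(8)] = 1/12 × (-1.17187e-06 − (-0.000732422)) = 6.09375e-05.
Running total after k=1: 0.00854531.
k=2: B_{4}/(4)! × [f^{(3)}(40) − f^{(3)}(8)] = −1/720 × (-1.46484e-08 − (-0.000228882)) = -3.17871e-07.
Running total after k=2: 0.00854499.
k=3: B_{6}/(6)! × [f^{(5)}(40) − f^{(5)}(8)] = 1/30240 × (-3.84521e-10 − (-0.000150204)) = 4.96704e-09.

S_3 ≈ 0.00854500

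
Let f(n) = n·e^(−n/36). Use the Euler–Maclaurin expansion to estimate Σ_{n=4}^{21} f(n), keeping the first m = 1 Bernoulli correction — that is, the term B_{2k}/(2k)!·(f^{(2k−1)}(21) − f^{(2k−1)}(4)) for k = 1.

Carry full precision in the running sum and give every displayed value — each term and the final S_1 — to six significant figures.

S_1 ≈ 151.083

Integral: ∫_4^21 x·e^(−x/36) dx = 143.480.
Endpoint term: (f(4) + f(21))/2 = (3.57936 + 11.7187)/2 = 7.64905.
Running total after boundary: 151.130.
k=1: B_{2}/(2)! × [f^{(1)}(21) − f^{(1)}(4)] = 1/12 × (0.232515 − 0.795413) = -0.0469082.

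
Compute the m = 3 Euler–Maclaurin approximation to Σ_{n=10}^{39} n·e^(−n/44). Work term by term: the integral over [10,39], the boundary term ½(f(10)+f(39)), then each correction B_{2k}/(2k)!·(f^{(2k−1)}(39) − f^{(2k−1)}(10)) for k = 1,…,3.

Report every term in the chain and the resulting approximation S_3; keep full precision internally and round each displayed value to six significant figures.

Integral: ∫_10^39 x·e^(−x/44) dx = 387.789.
Endpoint term: (f(10) + f(39))/2 = (7.96703 + 16.0739)/2 = 12.0205.
So far: 399.810.
Correction k=1: B_{2}/2! · (f^{(1)}(39) − f^{(1)}(10)) = 1/12 · (0.0468354 − 0.615634) = -0.0473999.
Running total after k=1: 399.762.
Correction k=2: B_{4}/4! · (f^{(3)}(39) − f^{(3)}(10)) = −1/720 · (0.000449968 − 0.00114103) = 9.59813e-07.
Running total after k=2: 399.762.
Correction k=3: B_{6}/6! · (f^{(5)}(39) − f^{(5)}(10)) = 1/30240 · (4.52348e-07 − 1.01450e-06) = -1.85897e-11.

S_3 ≈ 399.762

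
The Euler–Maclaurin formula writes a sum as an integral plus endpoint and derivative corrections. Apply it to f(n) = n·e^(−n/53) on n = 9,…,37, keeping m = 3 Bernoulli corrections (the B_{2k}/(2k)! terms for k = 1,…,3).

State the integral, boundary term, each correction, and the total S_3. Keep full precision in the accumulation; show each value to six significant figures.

∫_9^37 x·e^(−x/53) dx evaluates to 399.620.
½[f(9) + f(37)] = ½[7.59442 + 18.4084] = 13.0014.
Running total after boundary: 412.622.
Order-1 term: 1/12 · (0.150196 − 0.700533) = -0.0458615.
After k=1: 412.576.
Order-2 term: −1/720 · (0.000407705 − 0.000850189) = 6.14562e-07.
After k=2: 412.576.
Order-3 term: 1/30240 · (2.71249e-07 − 5.16550e-07) = -8.11180e-12.

S_3 ≈ 412.576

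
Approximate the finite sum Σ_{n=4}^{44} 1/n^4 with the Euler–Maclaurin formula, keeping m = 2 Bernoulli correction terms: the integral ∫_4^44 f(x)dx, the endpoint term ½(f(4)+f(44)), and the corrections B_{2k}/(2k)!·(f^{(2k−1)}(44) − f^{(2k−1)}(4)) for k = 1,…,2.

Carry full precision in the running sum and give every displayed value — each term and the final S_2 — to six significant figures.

S_2 ≈ 0.00747302

∫_4^44 1/x^4 dx evaluates to 0.00520442.
Boundary: ½(f(4) + f(44)) = ½(0.00390625 + 2.66802e-07) = 0.00195326.
Running total after boundary: 0.00715768.
Correction k=1: B_{2}/2! · (f^{(1)}(44) − f^{(1)}(4)) = 1/12 · (-2.42547e-08 − (-0.00390625)) = 0.000325519.
After k=1: 0.00748320.
Correction k=2: B_{4}/4! · (f^{(3)}(44) − f^{(3)}(4)) = −1/720 · (-3.75848e-10 − (-0.00732422)) = -1.01725e-05.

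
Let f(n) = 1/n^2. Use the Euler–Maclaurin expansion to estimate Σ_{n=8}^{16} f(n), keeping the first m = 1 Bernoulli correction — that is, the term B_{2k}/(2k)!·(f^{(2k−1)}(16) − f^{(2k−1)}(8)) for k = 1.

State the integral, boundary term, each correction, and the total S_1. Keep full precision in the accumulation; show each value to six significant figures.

Integral: ∫_8^16 1/x^2 dx = 0.0625000.
Endpoint term: (f(8) + f(16))/2 = (0.0156250 + 0.00390625)/2 = 0.00976562.
Running total after boundary: 0.0722656.
Order-1 term: 1/12 · (-0.000488281 − (-0.00390625)) = 0.000284831.

S_1 ≈ 0.0725505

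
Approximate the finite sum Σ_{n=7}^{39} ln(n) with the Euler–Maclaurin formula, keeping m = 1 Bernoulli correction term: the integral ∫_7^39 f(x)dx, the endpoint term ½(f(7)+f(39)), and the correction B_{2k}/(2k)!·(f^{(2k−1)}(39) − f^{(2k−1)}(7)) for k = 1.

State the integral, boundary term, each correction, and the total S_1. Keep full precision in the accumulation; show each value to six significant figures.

∫_7^39 ln(x) dx evaluates to 97.2575.
Boundary: ½(f(7) + f(39)) = ½(1.94591 + 3.66356) = 2.80474.
Integral + boundary = 100.062.
k=1: B_{2}/(2)! × [f^{(1)}(39) − f^{(1)}(7)] = 1/12 × (0.0256410 − 0.142857) = -0.00976801.

S_1 ≈ 100.053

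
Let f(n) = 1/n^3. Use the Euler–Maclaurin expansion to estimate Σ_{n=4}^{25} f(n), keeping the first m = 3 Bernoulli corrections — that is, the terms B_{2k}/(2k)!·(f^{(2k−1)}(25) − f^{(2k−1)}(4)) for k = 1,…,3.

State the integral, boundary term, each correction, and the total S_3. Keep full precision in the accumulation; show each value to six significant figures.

Integral: ∫_4^25 1/x^3 dx = 0.0304500.
½[f(4) + f(25)] = ½[0.0156250 + 6.40000e-05] = 0.00784450.
Running total after boundary: 0.0382945.
Correction k=1: B_{2}/2! · (f^{(1)}(25) − f^{(1)}(4)) = 1/12 · (-7.68000e-06 − (-0.0117188)) = 0.000975923.
Partial sum through k=1: 0.0392704.
Correction k=2: B_{4}/4! · (f^{(3)}(25) − f^{(3)}(4)) = −1/720 · (-2.45760e-07 − (-0.0146484)) = -2.03447e-05.
Partial sum through k=2: 0.0392501.
Correction k=3: B_{6}/6! · (f^{(5)}(25) − f^{(5)}(4)) = 1/30240 · (-1.65151e-08 − (-0.0384521)) = 1.27157e-06.

S_3 ≈ 0.0392513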